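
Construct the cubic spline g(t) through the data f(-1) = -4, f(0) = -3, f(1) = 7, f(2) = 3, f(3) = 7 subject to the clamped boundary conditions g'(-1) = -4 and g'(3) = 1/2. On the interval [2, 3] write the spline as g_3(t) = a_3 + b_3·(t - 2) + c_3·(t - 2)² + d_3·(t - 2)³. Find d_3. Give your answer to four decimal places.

With σ_i denoting the second derivative at x_i, h_i = 1, 1, 1, 1, and Δ_i = (y_(i+1) − y_i)/h_i = 1, 10, -4, 4:
  1·σ_0 + 4·σ_1 + 1·σ_2 = 6(Δ_1 - Δ_0) = 54
  1·σ_1 + 4·σ_2 + 1·σ_3 = 6(Δ_2 - Δ_1) = -84
  1·σ_2 + 4·σ_3 + 1·σ_4 = 6(Δ_3 - Δ_2) = 48
Clamped end conditions give two more equations: 2h_0·σ_0 + h_0·σ_1 = 6(Δ_0 - g'(-1)) = 30 and h_3·σ_3 + 2h_3·σ_4 = 6(g'(3) - Δ_3) = -21.
Solving the tridiagonal system: σ_0 = 267/56, σ_1 = 573/28, σ_2 = -261/8, σ_3 = 729/28, σ_4 = -1317/56.
On [2, 3], with g_3(t) = a_3 + b_3·(t - 2) + c_3·(t - 2)² + d_3·(t - 2)³: c_3 = σ_3/2 = 729/56, d_3 = (σ_4 - σ_3)/(6h_3) = -925/112, b_3 = Δ_3 - h_3(2σ_3 + σ_4)/6 = -85/112.

-8.2589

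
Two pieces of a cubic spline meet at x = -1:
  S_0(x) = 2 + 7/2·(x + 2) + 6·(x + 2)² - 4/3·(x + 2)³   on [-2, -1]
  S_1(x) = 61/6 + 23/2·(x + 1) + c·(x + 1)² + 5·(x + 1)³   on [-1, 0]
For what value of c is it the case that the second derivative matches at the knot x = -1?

S_0''(x) = 12 - 8·(x + 2), so S_0''(-1) = 4. On the right, S_1''(-1) = 2c, so c = 2.

2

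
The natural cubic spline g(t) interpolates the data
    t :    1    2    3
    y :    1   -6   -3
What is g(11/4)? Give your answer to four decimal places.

Write M_i for g''(x_i). With h_i = 1, 1 and divided differences Δ_i = -7, 3, the continuity of g' gives the tridiagonal system
  1·M_0 + 4·M_1 + 1·M_2 = 6(Δ_1 - Δ_0) = 60
Natural end conditions: M_0 = M_2 = 0.
Hence M_0 = 0, M_1 = 15, M_2 = 0.
On [2, 3], g(t) = -6 - 2·(t - 2) + 15/2·(t - 2)² - 5/2·(t - 2)³.
With (t - 2) = 3/4: g(11/4) = -555/128.

-4.3359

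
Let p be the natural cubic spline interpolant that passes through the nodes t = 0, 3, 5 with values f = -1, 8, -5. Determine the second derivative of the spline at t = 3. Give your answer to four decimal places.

With m_i denoting the second derivative at x_i, h_i = 3, 2, and Δ_i = (y_(i+1) − y_i)/h_i = 3, -13/2:
  3·m_0 + 10·m_1 + 2·m_2 = 6(Δ_1 - Δ_0) = -57
Natural end conditions: m_0 = m_2 = 0.
Hence m_0 = 0, m_1 = -57/10, m_2 = 0.

-5.7000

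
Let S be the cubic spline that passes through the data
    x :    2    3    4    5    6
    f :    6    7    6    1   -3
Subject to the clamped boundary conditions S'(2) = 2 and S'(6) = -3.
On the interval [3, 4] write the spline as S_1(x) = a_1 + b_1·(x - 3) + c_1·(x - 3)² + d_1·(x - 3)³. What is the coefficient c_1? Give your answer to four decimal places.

-0.3571

Let M_i = S''(x_i). Step sizes h_i = 1, 1, 1, 1; slopes of the chords Δ_i = (y_(i+1) - y_i)/h_i = 1, -1, -5, -4.
  1·M_0 + 4·M_1 + 1·M_2 = 6(Δ_1 - Δ_0) = -12
  1·M_1 + 4·M_2 + 1·M_3 = 6(Δ_2 - Δ_1) = -24
  1·M_2 + 4·M_3 + 1·M_4 = 6(Δ_3 - Δ_2) = 6
Clamped end conditions give two more equations: 2h_0·M_0 + h_0·M_1 = 6(Δ_0 - S'(2)) = -6 and h_3·M_3 + 2h_3·M_4 = 6(S'(6) - Δ_3) = 6.
Solving: M_0 = -37/14, M_1 = -5/7, M_2 = -13/2, M_3 = 19/7, M_4 = 23/14.
On [3, 4], with S_1(x) = a_1 + b_1·(x - 3) + c_1·(x - 3)² + d_1·(x - 3)³: c_1 = M_1/2 = -5/14, d_1 = (M_2 - M_1)/(6h_1) = -27/28, b_1 = Δ_1 - h_1(2M_1 + M_2)/6 = 9/28.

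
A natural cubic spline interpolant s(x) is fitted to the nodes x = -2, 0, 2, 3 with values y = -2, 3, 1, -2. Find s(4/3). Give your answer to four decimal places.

Let M_i = s''(x_i). Step sizes h_i = 2, 2, 1; slopes of the chords Δ_i = (y_(i+1) - y_i)/h_i = 5/2, -1, -3.
  2·M_0 + 8·M_1 + 2·M_2 = 6(Δ_1 - Δ_0) = -21
  2·M_1 + 6·M_2 + 1·M_3 = 6(Δ_2 - Δ_1) = -12
Natural end conditions: M_0 = M_3 = 0.
Solving: M_0 = 0, M_1 = -51/22, M_2 = -27/22, M_3 = 0.
On [0, 2], s(x) = 3 + 21/22·x - 51/44·x² + 1/11·x³.
With x = 4/3: s(4/3) = 721/297.

2.4276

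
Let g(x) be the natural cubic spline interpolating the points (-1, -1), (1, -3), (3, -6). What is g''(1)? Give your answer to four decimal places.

Write M_i for g''(x_i). With h_i = 2, 2 and divided differences Δ_i = -1, -3/2, the continuity of g' gives the tridiagonal system
  2·M_0 + 8·M_1 + 2·M_2 = 6(Δ_1 - Δ_0) = -3
Natural end conditions: M_0 = M_2 = 0.
Hence M_0 = 0, M_1 = -3/8, M_2 = 0.

-0.3750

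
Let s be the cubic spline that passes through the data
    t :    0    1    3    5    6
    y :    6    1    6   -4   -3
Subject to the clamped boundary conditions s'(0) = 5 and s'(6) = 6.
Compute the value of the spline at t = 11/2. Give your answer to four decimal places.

-4.6955

With m_i denoting the second derivative at x_i, h_i = 1, 2, 2, 1, and Δ_i = (y_(i+1) − y_i)/h_i = -5, 5/2, -5, 1:
  1·m_0 + 6·m_1 + 2·m_2 = 6(Δ_1 - Δ_0) = 45
  2·m_1 + 8·m_2 + 2·m_3 = 6(Δ_2 - Δ_1) = -45
  2·m_2 + 6·m_3 + 1·m_4 = 6(Δ_3 - Δ_2) = 36
Clamped end conditions give two more equations: 2h_0·m_0 + h_0·m_1 = 6(Δ_0 - s'(0)) = -60 and h_3·m_3 + 2h_3·m_4 = 6(s'(6) - Δ_3) = 30.
Forward elimination and back-substitution give m_0 = -5153/132, m_1 = 1193/66, m_2 = -293/24, m_3 = 545/66, m_4 = 1435/132.
On [5, 6], s(t) = -4 - 941/264·(t - 5) + 545/132·(t - 5)² + 115/264·(t - 5)³.
With (t - 5) = 1/2: s(11/2) = -9917/2112.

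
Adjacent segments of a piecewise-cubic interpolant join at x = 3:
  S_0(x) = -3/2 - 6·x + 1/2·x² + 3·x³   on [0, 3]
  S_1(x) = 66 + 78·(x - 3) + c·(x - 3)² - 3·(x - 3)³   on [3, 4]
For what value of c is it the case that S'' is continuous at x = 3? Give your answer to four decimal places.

S_0''(x) = 1 + 18·x, so S_0''(3) = 55. On the right, S_1''(3) = 2c, so c = 55/2.

27.5000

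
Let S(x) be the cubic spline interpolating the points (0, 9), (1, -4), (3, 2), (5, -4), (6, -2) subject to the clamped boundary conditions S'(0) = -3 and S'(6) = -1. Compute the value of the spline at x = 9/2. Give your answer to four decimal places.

-2.9261

Put m_i = S'' at the i-th knot. Here h = (1, 2, 2, 1) and Δ = (-13, 3, -3, 2), so the interior equations h_(i-1)·m_(i-1) + 2(h_(i-1)+h_i)·m_i + h_i·m_(i+1) = 6(Δ_i − Δ_(i-1)) read
  1·m_0 + 6·m_1 + 2·m_2 = 6(Δ_1 - Δ_0) = 96
  2·m_1 + 8·m_2 + 2·m_3 = 6(Δ_2 - Δ_1) = -36
  2·m_2 + 6·m_3 + 1·m_4 = 6(Δ_3 - Δ_2) = 30
Clamped end conditions give two more equations: 2h_0·m_0 + h_0·m_1 = 6(Δ_0 - S'(0)) = -60 and h_3·m_3 + 2h_3·m_4 = 6(S'(6) - Δ_3) = -18.
Solving the tridiagonal system: m_0 = -1456/33, m_1 = 932/33, m_2 = -44/3, m_3 = 410/33, m_4 = -502/33.
On [3, 5], S(x) = 2 + 29/11·(x - 3) - 22/3·(x - 3)² + 149/66·(x - 3)³.
With (x - 3) = 3/2: S(9/2) = -515/176.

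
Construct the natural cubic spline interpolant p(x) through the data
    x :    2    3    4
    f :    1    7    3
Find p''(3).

Put M_i = p'' at the i-th knot. Here h = (1, 1) and Δ = (6, -4), so the interior equations h_(i-1)·M_(i-1) + 2(h_(i-1)+h_i)·M_i + h_i·M_(i+1) = 6(Δ_i − Δ_(i-1)) read
  1·M_0 + 4·M_1 + 1·M_2 = 6(Δ_1 - Δ_0) = -60
Natural end conditions: M_0 = M_2 = 0.
Solving the tridiagonal system: M_0 = 0, M_1 = -15, M_2 = 0.

-15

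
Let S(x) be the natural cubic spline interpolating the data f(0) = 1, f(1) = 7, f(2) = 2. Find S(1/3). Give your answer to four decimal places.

Put M_i = S'' at the i-th knot. Here h = (1, 1) and Δ = (6, -5), so the interior equations h_(i-1)·M_(i-1) + 2(h_(i-1)+h_i)·M_i + h_i·M_(i+1) = 6(Δ_i − Δ_(i-1)) read
  1·M_0 + 4·M_1 + 1·M_2 = 6(Δ_1 - Δ_0) = -66
Natural end conditions: M_0 = M_2 = 0.
Hence M_0 = 0, M_1 = -33/2, M_2 = 0.
On [0, 1], S(x) = 1 + 35/4·x + 0·x² - 11/4·x³.
With x = 1/3: S(1/3) = 103/27.

3.8148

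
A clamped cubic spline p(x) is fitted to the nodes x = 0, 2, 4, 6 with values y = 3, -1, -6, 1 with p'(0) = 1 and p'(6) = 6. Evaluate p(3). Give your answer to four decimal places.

-4.4583

Let σ_i = p''(x_i). Step sizes h_i = 2, 2, 2; slopes of the chords Δ_i = (y_(i+1) - y_i)/h_i = -2, -5/2, 7/2.
  2·σ_0 + 8·σ_1 + 2·σ_2 = 6(Δ_1 - Δ_0) = -3
  2·σ_1 + 8·σ_2 + 2·σ_3 = 6(Δ_2 - Δ_1) = 36
Clamped end conditions give two more equations: 2h_0·σ_0 + h_0·σ_1 = 6(Δ_0 - p'(0)) = -18 and h_2·σ_2 + 2h_2·σ_3 = 6(p'(6) - Δ_2) = 15.
Solving the tridiagonal system: σ_0 = -13/3, σ_1 = -1/3, σ_2 = 25/6, σ_3 = 5/3.
On [2, 4], p(x) = -1 - 11/3·(x - 2) - 1/6·(x - 2)² + 3/8·(x - 2)³.
With (x - 2) = 1: p(3) = -107/24.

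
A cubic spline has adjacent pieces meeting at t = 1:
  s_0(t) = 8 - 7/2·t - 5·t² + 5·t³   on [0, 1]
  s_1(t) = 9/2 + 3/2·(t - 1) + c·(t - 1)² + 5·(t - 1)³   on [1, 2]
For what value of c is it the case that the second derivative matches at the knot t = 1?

10

s_0''(t) = -10 + 30·t, so s_0''(1) = 20. On the right, s_1''(1) = 2c, so c = 10.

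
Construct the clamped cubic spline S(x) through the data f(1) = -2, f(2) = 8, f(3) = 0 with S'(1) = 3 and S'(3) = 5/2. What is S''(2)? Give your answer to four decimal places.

With M_i denoting the second derivative at x_i, h_i = 1, 1, and Δ_i = (y_(i+1) − y_i)/h_i = 10, -8:
  1·M_0 + 4·M_1 + 1·M_2 = 6(Δ_1 - Δ_0) = -108
Clamped end conditions give two more equations: 2h_0·M_0 + h_0·M_1 = 6(Δ_0 - S'(1)) = 42 and h_1·M_1 + 2h_1·M_2 = 6(S'(3) - Δ_1) = 63.
Solving: M_0 = 191/4, M_1 = -107/2, M_2 = 233/4.

-53.5000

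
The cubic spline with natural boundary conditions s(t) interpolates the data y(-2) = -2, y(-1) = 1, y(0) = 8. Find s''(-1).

Write m_i for s''(x_i). With h_i = 1, 1 and divided differences Δ_i = 3, 7, the continuity of s' gives the tridiagonal system
  1·m_0 + 4·m_1 + 1·m_2 = 6(Δ_1 - Δ_0) = 24
Natural end conditions: m_0 = m_2 = 0.
Hence m_0 = 0, m_1 = 6, m_2 = 0.

6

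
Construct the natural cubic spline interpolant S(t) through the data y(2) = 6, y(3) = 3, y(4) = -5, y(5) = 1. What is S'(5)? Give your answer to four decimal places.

10.0667

Let σ_i = S''(x_i). Step sizes h_i = 1, 1, 1; slopes of the chords Δ_i = (y_(i+1) - y_i)/h_i = -3, -8, 6.
  1·σ_0 + 4·σ_1 + 1·σ_2 = 6(Δ_1 - Δ_0) = -30
  1·σ_1 + 4·σ_2 + 1·σ_3 = 6(Δ_2 - Δ_1) = 84
Natural end conditions: σ_0 = σ_3 = 0.
Solving the tridiagonal system: σ_0 = 0, σ_1 = -68/5, σ_2 = 122/5, σ_3 = 0.
On [4, 5], S'(t) = b_2 + 2c_2·(t - 4) + 3d_2·(t - 4)² with b_2 = Δ_2 - h_2(2σ_2 + σ_3)/6 = -32/15, c_2 = σ_2/2 = 61/5, d_2 = (σ_3 - σ_2)/(6h_2) = -61/15. So S'(5) = 151/15.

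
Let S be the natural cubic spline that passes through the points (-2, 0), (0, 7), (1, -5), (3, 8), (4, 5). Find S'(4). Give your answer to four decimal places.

With m_i denoting the second derivative at x_i, h_i = 2, 1, 2, 1, and Δ_i = (y_(i+1) − y_i)/h_i = 7/2, -12, 13/2, -3:
  2·m_0 + 6·m_1 + 1·m_2 = 6(Δ_1 - Δ_0) = -93
  1·m_1 + 6·m_2 + 2·m_3 = 6(Δ_2 - Δ_1) = 111
  2·m_2 + 6·m_3 + 1·m_4 = 6(Δ_3 - Δ_2) = -57
Natural end conditions: m_0 = m_4 = 0.
Forward elimination and back-substitution give m_0 = 0, m_1 = -626/31, m_2 = 873/31, m_3 = -1171/62, m_4 = 0.
On [3, 4], S'(x) = b_3 + 2c_3·(x - 3) + 3d_3·(x - 3)² with b_3 = Δ_3 - h_3(2m_3 + m_4)/6 = 613/186, c_3 = m_3/2 = -1171/124, d_3 = (m_4 - m_3)/(6h_3) = 1171/372. So S'(4) = -2287/372.

-6.1478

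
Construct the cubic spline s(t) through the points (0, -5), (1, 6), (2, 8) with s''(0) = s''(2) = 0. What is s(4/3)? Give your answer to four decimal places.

7.5000

With M_i denoting the second derivative at x_i, h_i = 1, 1, and Δ_i = (y_(i+1) − y_i)/h_i = 11, 2:
  1·M_0 + 4·M_1 + 1·M_2 = 6(Δ_1 - Δ_0) = -54
Natural end conditions: M_0 = M_2 = 0.
Solving: M_0 = 0, M_1 = -27/2, M_2 = 0.
On [1, 2], s(t) = 6 + 13/2·(t - 1) - 27/4·(t - 1)² + 9/4·(t - 1)³.
With (t - 1) = 1/3: s(4/3) = 15/2.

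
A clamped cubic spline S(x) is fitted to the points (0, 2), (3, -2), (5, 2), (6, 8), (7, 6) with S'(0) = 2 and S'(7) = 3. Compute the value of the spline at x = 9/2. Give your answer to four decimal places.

Put M_i = S'' at the i-th knot. Here h = (3, 2, 1, 1) and Δ = (-4/3, 2, 6, -2), so the interior equations h_(i-1)·M_(i-1) + 2(h_(i-1)+h_i)·M_i + h_i·M_(i+1) = 6(Δ_i − Δ_(i-1)) read
  3·M_0 + 10·M_1 + 2·M_2 = 6(Δ_1 - Δ_0) = 20
  2·M_1 + 6·M_2 + 1·M_3 = 6(Δ_2 - Δ_1) = 24
  1·M_2 + 4·M_3 + 1·M_4 = 6(Δ_3 - Δ_2) = -48
Clamped end conditions give two more equations: 2h_0·M_0 + h_0·M_1 = 6(Δ_0 - S'(0)) = -20 and h_3·M_3 + 2h_3·M_4 = 6(S'(7) - Δ_3) = 30.
Solving: M_0 = -673/156, M_1 = 51/26, M_2 = 693/104, M_3 = -1035/52, M_4 = 2595/104.
On [3, 5], S(x) = -2 - 159/104·(x - 3) + 51/52·(x - 3)² + 163/416·(x - 3)³.
With (x - 3) = 3/2: S(9/2) = -2543/3328.

-0.7641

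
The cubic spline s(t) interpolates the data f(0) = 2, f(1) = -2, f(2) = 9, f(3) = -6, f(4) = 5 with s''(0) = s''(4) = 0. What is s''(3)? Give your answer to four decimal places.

Write m_i for s''(x_i). With h_i = 1, 1, 1, 1 and divided differences Δ_i = -4, 11, -15, 11, the continuity of s' gives the tridiagonal system
  1·m_0 + 4·m_1 + 1·m_2 = 6(Δ_1 - Δ_0) = 90
  1·m_1 + 4·m_2 + 1·m_3 = 6(Δ_2 - Δ_1) = -156
  1·m_2 + 4·m_3 + 1·m_4 = 6(Δ_3 - Δ_2) = 156
Natural end conditions: m_0 = m_4 = 0.
Solving: m_0 = 0, m_1 = 1065/28, m_2 = -435/7, m_3 = 1527/28, m_4 = 0.

54.5357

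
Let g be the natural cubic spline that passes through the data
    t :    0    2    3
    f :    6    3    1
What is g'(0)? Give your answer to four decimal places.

-1.3333

Write m_i for g''(x_i). With h_i = 2, 1 and divided differences Δ_i = -3/2, -2, the continuity of g' gives the tridiagonal system
  2·m_0 + 6·m_1 + 1·m_2 = 6(Δ_1 - Δ_0) = -3
Natural end conditions: m_0 = m_2 = 0.
Forward elimination and back-substitution give m_0 = 0, m_1 = -1/2, m_2 = 0.
On [0, 2], g'(t) = b_0 + 2c_0·t + 3d_0·t² with b_0 = Δ_0 - h_0(2m_0 + m_1)/6 = -4/3, c_0 = m_0/2 = 0, d_0 = (m_1 - m_0)/(6h_0) = -1/24. So g'(0) = -4/3.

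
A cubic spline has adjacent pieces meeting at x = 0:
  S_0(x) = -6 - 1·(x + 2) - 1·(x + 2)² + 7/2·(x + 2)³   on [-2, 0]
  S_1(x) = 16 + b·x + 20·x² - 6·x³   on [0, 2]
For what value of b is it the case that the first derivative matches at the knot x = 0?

S_0'(x) = -1 - 2·(x + 2) + 21/2·(x + 2)², so S_0'(0) = 37. On the right, S_1'(0) = b, so b = 37.

37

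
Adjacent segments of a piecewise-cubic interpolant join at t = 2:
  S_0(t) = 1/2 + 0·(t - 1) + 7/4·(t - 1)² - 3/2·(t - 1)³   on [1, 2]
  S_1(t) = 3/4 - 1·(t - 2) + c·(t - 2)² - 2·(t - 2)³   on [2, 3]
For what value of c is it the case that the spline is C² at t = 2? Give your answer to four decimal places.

S_0''(t) = 7/2 - 9·(t - 1), so S_0''(2) = -11/2. On the right, S_1''(2) = 2c, so c = -11/4.

-2.7500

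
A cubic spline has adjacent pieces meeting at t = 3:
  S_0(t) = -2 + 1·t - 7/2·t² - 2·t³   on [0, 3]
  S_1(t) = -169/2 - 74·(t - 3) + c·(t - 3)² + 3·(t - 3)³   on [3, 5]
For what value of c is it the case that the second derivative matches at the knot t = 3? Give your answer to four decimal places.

S_0''(t) = -7 - 12·t, so S_0''(3) = -43. On the right, S_1''(3) = 2c, so c = -43/2.

-21.5000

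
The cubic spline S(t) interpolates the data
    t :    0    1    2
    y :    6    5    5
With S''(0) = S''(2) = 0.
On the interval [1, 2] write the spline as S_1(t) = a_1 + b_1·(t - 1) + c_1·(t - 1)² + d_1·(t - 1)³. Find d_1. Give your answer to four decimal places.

With σ_i denoting the second derivative at x_i, h_i = 1, 1, and Δ_i = (y_(i+1) − y_i)/h_i = -1, 0:
  1·σ_0 + 4·σ_1 + 1·σ_2 = 6(Δ_1 - Δ_0) = 6
Natural end conditions: σ_0 = σ_2 = 0.
Solving: σ_0 = 0, σ_1 = 3/2, σ_2 = 0.
On [1, 2], with S_1(t) = a_1 + b_1·(t - 1) + c_1·(t - 1)² + d_1·(t - 1)³: c_1 = σ_1/2 = 3/4, d_1 = (σ_2 - σ_1)/(6h_1) = -1/4, b_1 = Δ_1 - h_1(2σ_1 + σ_2)/6 = -1/2.

-0.2500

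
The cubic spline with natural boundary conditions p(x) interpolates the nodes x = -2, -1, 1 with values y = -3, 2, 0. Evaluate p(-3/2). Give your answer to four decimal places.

-0.1250

Let M_i = p''(x_i). Step sizes h_i = 1, 2; slopes of the chords Δ_i = (y_(i+1) - y_i)/h_i = 5, -1.
  1·M_0 + 6·M_1 + 2·M_2 = 6(Δ_1 - Δ_0) = -36
Natural end conditions: M_0 = M_2 = 0.
Hence M_0 = 0, M_1 = -6, M_2 = 0.
On [-2, -1], p(x) = -3 + 6·(x + 2) + 0·(x + 2)² - 1·(x + 2)³.
With (x + 2) = 1/2: p(-3/2) = -1/8.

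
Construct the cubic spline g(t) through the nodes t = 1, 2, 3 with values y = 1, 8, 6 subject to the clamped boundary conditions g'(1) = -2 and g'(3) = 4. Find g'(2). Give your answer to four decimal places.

3.2500

Let σ_i = g''(x_i). Step sizes h_i = 1, 1; slopes of the chords Δ_i = (y_(i+1) - y_i)/h_i = 7, -2.
  1·σ_0 + 4·σ_1 + 1·σ_2 = 6(Δ_1 - Δ_0) = -54
Clamped end conditions give two more equations: 2h_0·σ_0 + h_0·σ_1 = 6(Δ_0 - g'(1)) = 54 and h_1·σ_1 + 2h_1·σ_2 = 6(g'(3) - Δ_1) = 36.
Solving: σ_0 = 87/2, σ_1 = -33, σ_2 = 69/2.
On [2, 3], g'(t) = b_1 + 2c_1·(t - 2) + 3d_1·(t - 2)² with b_1 = Δ_1 - h_1(2σ_1 + σ_2)/6 = 13/4, c_1 = σ_1/2 = -33/2, d_1 = (σ_2 - σ_1)/(6h_1) = 45/4. So g'(2) = 13/4.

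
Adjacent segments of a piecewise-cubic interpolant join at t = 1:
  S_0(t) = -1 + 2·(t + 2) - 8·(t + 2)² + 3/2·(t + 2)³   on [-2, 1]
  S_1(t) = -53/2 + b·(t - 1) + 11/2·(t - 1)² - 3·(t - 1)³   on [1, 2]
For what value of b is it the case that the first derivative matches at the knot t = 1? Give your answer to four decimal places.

S_0'(t) = 2 - 16·(t + 2) + 9/2·(t + 2)², so S_0'(1) = -11/2. On the right, S_1'(1) = b, so b = -11/2.

-5.5000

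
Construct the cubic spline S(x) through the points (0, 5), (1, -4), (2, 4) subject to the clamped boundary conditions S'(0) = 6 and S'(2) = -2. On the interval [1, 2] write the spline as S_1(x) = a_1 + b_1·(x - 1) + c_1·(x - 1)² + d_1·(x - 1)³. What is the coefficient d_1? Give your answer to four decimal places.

-19.7500

With M_i denoting the second derivative at x_i, h_i = 1, 1, and Δ_i = (y_(i+1) − y_i)/h_i = -9, 8:
  1·M_0 + 4·M_1 + 1·M_2 = 6(Δ_1 - Δ_0) = 102
Clamped end conditions give two more equations: 2h_0·M_0 + h_0·M_1 = 6(Δ_0 - S'(0)) = -90 and h_1·M_1 + 2h_1·M_2 = 6(S'(2) - Δ_1) = -60.
Hence M_0 = -149/2, M_1 = 59, M_2 = -119/2.
On [1, 2], with S_1(x) = a_1 + b_1·(x - 1) + c_1·(x - 1)² + d_1·(x - 1)³: c_1 = M_1/2 = 59/2, d_1 = (M_2 - M_1)/(6h_1) = -79/4, b_1 = Δ_1 - h_1(2M_1 + M_2)/6 = -7/4.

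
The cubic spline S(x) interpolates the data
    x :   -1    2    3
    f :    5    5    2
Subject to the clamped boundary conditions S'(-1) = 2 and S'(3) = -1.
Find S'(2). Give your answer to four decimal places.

-3.2500

Write σ_i for S''(x_i). With h_i = 3, 1 and divided differences Δ_i = 0, -3, the continuity of S' gives the tridiagonal system
  3·σ_0 + 8·σ_1 + 1·σ_2 = 6(Δ_1 - Δ_0) = -18
Clamped end conditions give two more equations: 2h_0·σ_0 + h_0·σ_1 = 6(Δ_0 - S'(-1)) = -12 and h_1·σ_1 + 2h_1·σ_2 = 6(S'(3) - Δ_1) = 12.
Forward elimination and back-substitution give σ_0 = -1/2, σ_1 = -3, σ_2 = 15/2.
On [2, 3], S'(x) = b_1 + 2c_1·(x - 2) + 3d_1·(x - 2)² with b_1 = Δ_1 - h_1(2σ_1 + σ_2)/6 = -13/4, c_1 = σ_1/2 = -3/2, d_1 = (σ_2 - σ_1)/(6h_1) = 7/4. So S'(2) = -13/4.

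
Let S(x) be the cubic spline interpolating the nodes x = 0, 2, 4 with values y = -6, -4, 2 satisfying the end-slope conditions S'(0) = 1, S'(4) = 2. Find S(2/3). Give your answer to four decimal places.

-5.5185

With M_i denoting the second derivative at x_i, h_i = 2, 2, and Δ_i = (y_(i+1) − y_i)/h_i = 1, 3:
  2·M_0 + 8·M_1 + 2·M_2 = 6(Δ_1 - Δ_0) = 12
Clamped end conditions give two more equations: 2h_0·M_0 + h_0·M_1 = 6(Δ_0 - S'(0)) = 0 and h_1·M_1 + 2h_1·M_2 = 6(S'(4) - Δ_1) = -6.
Hence M_0 = -5/4, M_1 = 5/2, M_2 = -11/4.
On [0, 2], S(x) = -6 + 1·x - 5/8·x² + 5/16·x³.
With x = 2/3: S(2/3) = -149/27.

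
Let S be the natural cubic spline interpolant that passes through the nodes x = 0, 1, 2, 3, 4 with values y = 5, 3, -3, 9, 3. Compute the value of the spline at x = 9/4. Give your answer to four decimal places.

With M_i denoting the second derivative at x_i, h_i = 1, 1, 1, 1, and Δ_i = (y_(i+1) − y_i)/h_i = -2, -6, 12, -6:
  1·M_0 + 4·M_1 + 1·M_2 = 6(Δ_1 - Δ_0) = -24
  1·M_1 + 4·M_2 + 1·M_3 = 6(Δ_2 - Δ_1) = 108
  1·M_2 + 4·M_3 + 1·M_4 = 6(Δ_3 - Δ_2) = -108
Natural end conditions: M_0 = M_4 = 0.
Solving the tridiagonal system: M_0 = 0, M_1 = -225/14, M_2 = 282/7, M_3 = -519/14, M_4 = 0.
On [2, 3], S(x) = -3 + 19/4·(x - 2) + 141/7·(x - 2)² - 361/28·(x - 2)³.
With (x - 2) = 1/4: S(9/4) = -1353/1792.

-0.7550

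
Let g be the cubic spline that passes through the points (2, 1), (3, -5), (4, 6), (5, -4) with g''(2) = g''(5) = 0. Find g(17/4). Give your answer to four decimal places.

With M_i denoting the second derivative at x_i, h_i = 1, 1, 1, and Δ_i = (y_(i+1) − y_i)/h_i = -6, 11, -10:
  1·M_0 + 4·M_1 + 1·M_2 = 6(Δ_1 - Δ_0) = 102
  1·M_1 + 4·M_2 + 1·M_3 = 6(Δ_2 - Δ_1) = -126
Natural end conditions: M_0 = M_3 = 0.
Solving: M_0 = 0, M_1 = 178/5, M_2 = -202/5, M_3 = 0.
On [4, 5], g(t) = 6 + 52/15·(t - 4) - 101/5·(t - 4)² + 101/15·(t - 4)³.
With (t - 4) = 1/4: g(17/4) = 1827/320.

5.7094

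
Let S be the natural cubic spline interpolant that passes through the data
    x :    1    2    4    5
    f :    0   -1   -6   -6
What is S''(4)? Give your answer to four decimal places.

Put M_i = S'' at the i-th knot. Here h = (1, 2, 1) and Δ = (-1, -5/2, 0), so the interior equations h_(i-1)·M_(i-1) + 2(h_(i-1)+h_i)·M_i + h_i·M_(i+1) = 6(Δ_i − Δ_(i-1)) read
  1·M_0 + 6·M_1 + 2·M_2 = 6(Δ_1 - Δ_0) = -9
  2·M_1 + 6·M_2 + 1·M_3 = 6(Δ_2 - Δ_1) = 15
Natural end conditions: M_0 = M_3 = 0.
Hence M_0 = 0, M_1 = -21/8, M_2 = 27/8, M_3 = 0.

3.3750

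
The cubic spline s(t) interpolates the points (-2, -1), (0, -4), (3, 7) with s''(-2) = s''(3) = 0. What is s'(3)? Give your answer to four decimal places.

5.2167

Write M_i for s''(x_i). With h_i = 2, 3 and divided differences Δ_i = -3/2, 11/3, the continuity of s' gives the tridiagonal system
  2·M_0 + 10·M_1 + 3·M_2 = 6(Δ_1 - Δ_0) = 31
Natural end conditions: M_0 = M_2 = 0.
Solving the tridiagonal system: M_0 = 0, M_1 = 31/10, M_2 = 0.
On [0, 3], s'(t) = b_1 + 2c_1·t + 3d_1·t² with b_1 = Δ_1 - h_1(2M_1 + M_2)/6 = 17/30, c_1 = M_1/2 = 31/20, d_1 = (M_2 - M_1)/(6h_1) = -31/180. So s'(3) = 313/60.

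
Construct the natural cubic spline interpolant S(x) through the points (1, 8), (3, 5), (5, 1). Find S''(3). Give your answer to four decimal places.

Let M_i = S''(x_i). Step sizes h_i = 2, 2; slopes of the chords Δ_i = (y_(i+1) - y_i)/h_i = -3/2, -2.
  2·M_0 + 8·M_1 + 2·M_2 = 6(Δ_1 - Δ_0) = -3
Natural end conditions: M_0 = M_2 = 0.
Solving the tridiagonal system: M_0 = 0, M_1 = -3/8, M_2 = 0.

-0.3750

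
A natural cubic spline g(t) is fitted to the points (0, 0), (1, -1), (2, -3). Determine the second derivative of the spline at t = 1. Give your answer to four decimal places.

With m_i denoting the second derivative at x_i, h_i = 1, 1, and Δ_i = (y_(i+1) − y_i)/h_i = -1, -2:
  1·m_0 + 4·m_1 + 1·m_2 = 6(Δ_1 - Δ_0) = -6
Natural end conditions: m_0 = m_2 = 0.
Hence m_0 = 0, m_1 = -3/2, m_2 = 0.

-1.5000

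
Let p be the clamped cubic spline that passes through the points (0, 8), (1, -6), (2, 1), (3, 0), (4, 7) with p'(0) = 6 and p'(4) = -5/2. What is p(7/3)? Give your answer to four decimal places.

With M_i denoting the second derivative at x_i, h_i = 1, 1, 1, 1, and Δ_i = (y_(i+1) − y_i)/h_i = -14, 7, -1, 7:
  1·M_0 + 4·M_1 + 1·M_2 = 6(Δ_1 - Δ_0) = 126
  1·M_1 + 4·M_2 + 1·M_3 = 6(Δ_2 - Δ_1) = -48
  1·M_2 + 4·M_3 + 1·M_4 = 6(Δ_3 - Δ_2) = 48
Clamped end conditions give two more equations: 2h_0·M_0 + h_0·M_1 = 6(Δ_0 - p'(0)) = -120 and h_3·M_3 + 2h_3·M_4 = 6(p'(4) - Δ_3) = -57.
Solving the tridiagonal system: M_0 = -5135/56, M_1 = 1775/28, M_2 = -287/8, M_3 = 899/28, M_4 = -2495/56.
On [2, 3], p(x) = 1 + 157/28·(x - 2) - 287/16·(x - 2)² + 1269/112·(x - 2)³.
With (x - 2) = 1/3: p(7/3) = 653/504.

1.2956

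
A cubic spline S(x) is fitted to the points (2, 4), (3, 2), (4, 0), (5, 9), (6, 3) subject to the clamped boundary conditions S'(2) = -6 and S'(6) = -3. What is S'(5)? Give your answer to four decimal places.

Write M_i for S''(x_i). With h_i = 1, 1, 1, 1 and divided differences Δ_i = -2, -2, 9, -6, the continuity of S' gives the tridiagonal system
  1·M_0 + 4·M_1 + 1·M_2 = 6(Δ_1 - Δ_0) = 0
  1·M_1 + 4·M_2 + 1·M_3 = 6(Δ_2 - Δ_1) = 66
  1·M_2 + 4·M_3 + 1·M_4 = 6(Δ_3 - Δ_2) = -90
Clamped end conditions give two more equations: 2h_0·M_0 + h_0·M_1 = 6(Δ_0 - S'(2)) = 24 and h_3·M_3 + 2h_3·M_4 = 6(S'(6) - Δ_3) = 18.
Solving the tridiagonal system: M_0 = 249/14, M_1 = -81/7, M_2 = 57/2, M_3 = -255/7, M_4 = 381/14.
On [5, 6], S'(x) = b_3 + 2c_3·(x - 5) + 3d_3·(x - 5)² with b_3 = Δ_3 - h_3(2M_3 + M_4)/6 = 45/28, c_3 = M_3/2 = -255/14, d_3 = (M_4 - M_3)/(6h_3) = 297/28. So S'(5) = 45/28.

1.6071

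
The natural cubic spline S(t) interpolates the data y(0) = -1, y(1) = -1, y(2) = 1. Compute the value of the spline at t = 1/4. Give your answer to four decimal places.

Let m_i = S''(x_i). Step sizes h_i = 1, 1; slopes of the chords Δ_i = (y_(i+1) - y_i)/h_i = 0, 2.
  1·m_0 + 4·m_1 + 1·m_2 = 6(Δ_1 - Δ_0) = 12
Natural end conditions: m_0 = m_2 = 0.
Solving the tridiagonal system: m_0 = 0, m_1 = 3, m_2 = 0.
On [0, 1], S(t) = -1 - 1/2·t + 0·t² + 1/2·t³.
With t = 1/4: S(1/4) = -143/128.

-1.1172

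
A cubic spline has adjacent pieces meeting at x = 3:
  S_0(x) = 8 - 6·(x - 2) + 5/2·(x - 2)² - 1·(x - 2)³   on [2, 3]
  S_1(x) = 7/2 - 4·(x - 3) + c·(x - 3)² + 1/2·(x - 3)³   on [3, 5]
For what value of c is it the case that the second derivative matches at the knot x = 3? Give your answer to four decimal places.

S_0''(x) = 5 - 6·(x - 2), so S_0''(3) = -1. On the right, S_1''(3) = 2c, so c = -1/2.

-0.5000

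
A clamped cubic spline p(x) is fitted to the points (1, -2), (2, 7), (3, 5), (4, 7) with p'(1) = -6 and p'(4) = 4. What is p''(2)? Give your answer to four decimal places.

Put M_i = p'' at the i-th knot. Here h = (1, 1, 1) and Δ = (9, -2, 2), so the interior equations h_(i-1)·M_(i-1) + 2(h_(i-1)+h_i)·M_i + h_i·M_(i+1) = 6(Δ_i − Δ_(i-1)) read
  1·M_0 + 4·M_1 + 1·M_2 = 6(Δ_1 - Δ_0) = -66
  1·M_1 + 4·M_2 + 1·M_3 = 6(Δ_2 - Δ_1) = 24
Clamped end conditions give two more equations: 2h_0·M_0 + h_0·M_1 = 6(Δ_0 - p'(1)) = 90 and h_2·M_2 + 2h_2·M_3 = 6(p'(4) - Δ_2) = 12.
Solving: M_0 = 946/15, M_1 = -542/15, M_2 = 232/15, M_3 = -26/15.

-36.1333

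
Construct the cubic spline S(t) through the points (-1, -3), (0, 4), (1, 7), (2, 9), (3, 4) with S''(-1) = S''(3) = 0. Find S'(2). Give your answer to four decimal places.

Let σ_i = S''(x_i). Step sizes h_i = 1, 1, 1, 1; slopes of the chords Δ_i = (y_(i+1) - y_i)/h_i = 7, 3, 2, -5.
  1·σ_0 + 4·σ_1 + 1·σ_2 = 6(Δ_1 - Δ_0) = -24
  1·σ_1 + 4·σ_2 + 1·σ_3 = 6(Δ_2 - Δ_1) = -6
  1·σ_2 + 4·σ_3 + 1·σ_4 = 6(Δ_3 - Δ_2) = -42
Natural end conditions: σ_0 = σ_4 = 0.
Solving: σ_0 = 0, σ_1 = -27/4, σ_2 = 3, σ_3 = -45/4, σ_4 = 0.
On [2, 3], S'(t) = b_3 + 2c_3·(t - 2) + 3d_3·(t - 2)² with b_3 = Δ_3 - h_3(2σ_3 + σ_4)/6 = -5/4, c_3 = σ_3/2 = -45/8, d_3 = (σ_4 - σ_3)/(6h_3) = 15/8. So S'(2) = -5/4.

-1.2500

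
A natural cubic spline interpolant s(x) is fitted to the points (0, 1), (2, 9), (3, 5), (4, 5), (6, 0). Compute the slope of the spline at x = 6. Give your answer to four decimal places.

-3.8561

Put m_i = s'' at the i-th knot. Here h = (2, 1, 1, 2) and Δ = (4, -4, 0, -5/2), so the interior equations h_(i-1)·m_(i-1) + 2(h_(i-1)+h_i)·m_i + h_i·m_(i+1) = 6(Δ_i − Δ_(i-1)) read
  2·m_0 + 6·m_1 + 1·m_2 = 6(Δ_1 - Δ_0) = -48
  1·m_1 + 4·m_2 + 1·m_3 = 6(Δ_2 - Δ_1) = 24
  1·m_2 + 6·m_3 + 2·m_4 = 6(Δ_3 - Δ_2) = -15
Natural end conditions: m_0 = m_4 = 0.
Solving: m_0 = 0, m_1 = -421/44, m_2 = 207/22, m_3 = -179/44, m_4 = 0.
On [4, 6], s'(x) = b_3 + 2c_3·(x - 4) + 3d_3·(x - 4)² with b_3 = Δ_3 - h_3(2m_3 + m_4)/6 = 7/33, c_3 = m_3/2 = -179/88, d_3 = (m_4 - m_3)/(6h_3) = 179/528. So s'(6) = -509/132.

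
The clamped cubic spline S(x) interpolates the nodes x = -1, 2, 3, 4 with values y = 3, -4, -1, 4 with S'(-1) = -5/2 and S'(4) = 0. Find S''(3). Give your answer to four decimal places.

6.6207

Let M_i = S''(x_i). Step sizes h_i = 3, 1, 1; slopes of the chords Δ_i = (y_(i+1) - y_i)/h_i = -7/3, 3, 5.
  3·M_0 + 8·M_1 + 1·M_2 = 6(Δ_1 - Δ_0) = 32
  1·M_1 + 4·M_2 + 1·M_3 = 6(Δ_2 - Δ_1) = 12
Clamped end conditions give two more equations: 2h_0·M_0 + h_0·M_1 = 6(Δ_0 - S'(-1)) = 1 and h_2·M_2 + 2h_2·M_3 = 6(S'(4) - Δ_2) = -30.
Hence M_0 = -152/87, M_1 = 111/29, M_2 = 192/29, M_3 = -531/29.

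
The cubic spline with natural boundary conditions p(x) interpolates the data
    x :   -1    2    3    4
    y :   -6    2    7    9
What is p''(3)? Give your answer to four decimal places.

Let m_i = p''(x_i). Step sizes h_i = 3, 1, 1; slopes of the chords Δ_i = (y_(i+1) - y_i)/h_i = 8/3, 5, 2.
  3·m_0 + 8·m_1 + 1·m_2 = 6(Δ_1 - Δ_0) = 14
  1·m_1 + 4·m_2 + 1·m_3 = 6(Δ_2 - Δ_1) = -18
Natural end conditions: m_0 = m_3 = 0.
Solving: m_0 = 0, m_1 = 74/31, m_2 = -158/31, m_3 = 0.

-5.0968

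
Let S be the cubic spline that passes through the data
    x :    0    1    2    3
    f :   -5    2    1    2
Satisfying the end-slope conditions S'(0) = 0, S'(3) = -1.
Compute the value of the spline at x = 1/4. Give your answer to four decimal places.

Write M_i for S''(x_i). With h_i = 1, 1, 1 and divided differences Δ_i = 7, -1, 1, the continuity of S' gives the tridiagonal system
  1·M_0 + 4·M_1 + 1·M_2 = 6(Δ_1 - Δ_0) = -48
  1·M_1 + 4·M_2 + 1·M_3 = 6(Δ_2 - Δ_1) = 12
Clamped end conditions give two more equations: 2h_0·M_0 + h_0·M_1 = 6(Δ_0 - S'(0)) = 42 and h_2·M_2 + 2h_2·M_3 = 6(S'(3) - Δ_2) = -12.
Solving the tridiagonal system: M_0 = 488/15, M_1 = -346/15, M_2 = 176/15, M_3 = -178/15.
On [0, 1], S(x) = -5 + 0·x + 244/15·x² - 139/15·x³.
With x = 1/4: S(1/4) = -1321/320.

-4.1281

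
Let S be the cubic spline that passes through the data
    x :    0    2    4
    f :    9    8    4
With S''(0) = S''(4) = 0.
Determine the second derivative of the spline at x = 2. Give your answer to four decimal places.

With M_i denoting the second derivative at x_i, h_i = 2, 2, and Δ_i = (y_(i+1) − y_i)/h_i = -1/2, -2:
  2·M_0 + 8·M_1 + 2·M_2 = 6(Δ_1 - Δ_0) = -9
Natural end conditions: M_0 = M_2 = 0.
Hence M_0 = 0, M_1 = -9/8, M_2 = 0.

-1.1250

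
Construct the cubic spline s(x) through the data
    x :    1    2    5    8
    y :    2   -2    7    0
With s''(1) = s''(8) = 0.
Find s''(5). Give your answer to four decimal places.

-4.3908

With m_i denoting the second derivative at x_i, h_i = 1, 3, 3, and Δ_i = (y_(i+1) − y_i)/h_i = -4, 3, -7/3:
  1·m_0 + 8·m_1 + 3·m_2 = 6(Δ_1 - Δ_0) = 42
  3·m_1 + 12·m_2 + 3·m_3 = 6(Δ_2 - Δ_1) = -32
Natural end conditions: m_0 = m_3 = 0.
Forward elimination and back-substitution give m_0 = 0, m_1 = 200/29, m_2 = -382/87, m_3 = 0.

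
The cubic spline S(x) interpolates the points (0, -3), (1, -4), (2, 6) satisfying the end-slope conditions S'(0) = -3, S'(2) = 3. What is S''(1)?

27

Write m_i for S''(x_i). With h_i = 1, 1 and divided differences Δ_i = -1, 10, the continuity of S' gives the tridiagonal system
  1·m_0 + 4·m_1 + 1·m_2 = 6(Δ_1 - Δ_0) = 66
Clamped end conditions give two more equations: 2h_0·m_0 + h_0·m_1 = 6(Δ_0 - S'(0)) = 12 and h_1·m_1 + 2h_1·m_2 = 6(S'(2) - Δ_1) = -42.
Solving the tridiagonal system: m_0 = -15/2, m_1 = 27, m_2 = -69/2.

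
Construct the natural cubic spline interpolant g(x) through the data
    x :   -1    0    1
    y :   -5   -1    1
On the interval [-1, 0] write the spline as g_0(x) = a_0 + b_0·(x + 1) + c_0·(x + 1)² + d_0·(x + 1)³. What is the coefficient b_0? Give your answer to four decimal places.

Let M_i = g''(x_i). Step sizes h_i = 1, 1; slopes of the chords Δ_i = (y_(i+1) - y_i)/h_i = 4, 2.
  1·M_0 + 4·M_1 + 1·M_2 = 6(Δ_1 - Δ_0) = -12
Natural end conditions: M_0 = M_2 = 0.
Forward elimination and back-substitution give M_0 = 0, M_1 = -3, M_2 = 0.
On [-1, 0], with g_0(x) = a_0 + b_0·(x + 1) + c_0·(x + 1)² + d_0·(x + 1)³: c_0 = M_0/2 = 0, d_0 = (M_1 - M_0)/(6h_0) = -1/2, b_0 = Δ_0 - h_0(2M_0 + M_1)/6 = 9/2.

4.5000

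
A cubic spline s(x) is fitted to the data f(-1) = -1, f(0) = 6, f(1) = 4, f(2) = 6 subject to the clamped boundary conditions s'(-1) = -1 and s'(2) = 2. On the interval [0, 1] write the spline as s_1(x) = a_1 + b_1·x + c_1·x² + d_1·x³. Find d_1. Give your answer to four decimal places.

With M_i denoting the second derivative at x_i, h_i = 1, 1, 1, and Δ_i = (y_(i+1) − y_i)/h_i = 7, -2, 2:
  1·M_0 + 4·M_1 + 1·M_2 = 6(Δ_1 - Δ_0) = -54
  1·M_1 + 4·M_2 + 1·M_3 = 6(Δ_2 - Δ_1) = 24
Clamped end conditions give two more equations: 2h_0·M_0 + h_0·M_1 = 6(Δ_0 - s'(-1)) = 48 and h_2·M_2 + 2h_2·M_3 = 6(s'(2) - Δ_2) = 0.
Solving: M_0 = 186/5, M_1 = -132/5, M_2 = 72/5, M_3 = -36/5.
On [0, 1], with s_1(x) = a_1 + b_1·x + c_1·x² + d_1·x³: c_1 = M_1/2 = -66/5, d_1 = (M_2 - M_1)/(6h_1) = 34/5, b_1 = Δ_1 - h_1(2M_1 + M_2)/6 = 22/5.

6.8000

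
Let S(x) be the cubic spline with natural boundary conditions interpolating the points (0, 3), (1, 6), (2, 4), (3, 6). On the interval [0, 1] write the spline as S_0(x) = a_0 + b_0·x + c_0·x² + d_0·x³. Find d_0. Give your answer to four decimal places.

With m_i denoting the second derivative at x_i, h_i = 1, 1, 1, and Δ_i = (y_(i+1) − y_i)/h_i = 3, -2, 2:
  1·m_0 + 4·m_1 + 1·m_2 = 6(Δ_1 - Δ_0) = -30
  1·m_1 + 4·m_2 + 1·m_3 = 6(Δ_2 - Δ_1) = 24
Natural end conditions: m_0 = m_3 = 0.
Forward elimination and back-substitution give m_0 = 0, m_1 = -48/5, m_2 = 42/5, m_3 = 0.
On [0, 1], with S_0(x) = a_0 + b_0·x + c_0·x² + d_0·x³: c_0 = m_0/2 = 0, d_0 = (m_1 - m_0)/(6h_0) = -8/5, b_0 = Δ_0 - h_0(2m_0 + m_1)/6 = 23/5.

-1.6000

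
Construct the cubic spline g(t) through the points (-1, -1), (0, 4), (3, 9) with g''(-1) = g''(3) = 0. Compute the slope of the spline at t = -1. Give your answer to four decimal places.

5.4167

With M_i denoting the second derivative at x_i, h_i = 1, 3, and Δ_i = (y_(i+1) − y_i)/h_i = 5, 5/3:
  1·M_0 + 8·M_1 + 3·M_2 = 6(Δ_1 - Δ_0) = -20
Natural end conditions: M_0 = M_2 = 0.
Solving the tridiagonal system: M_0 = 0, M_1 = -5/2, M_2 = 0.
On [-1, 0], g'(t) = b_0 + 2c_0·(t + 1) + 3d_0·(t + 1)² with b_0 = Δ_0 - h_0(2M_0 + M_1)/6 = 65/12, c_0 = M_0/2 = 0, d_0 = (M_1 - M_0)/(6h_0) = -5/12. So g'(-1) = 65/12.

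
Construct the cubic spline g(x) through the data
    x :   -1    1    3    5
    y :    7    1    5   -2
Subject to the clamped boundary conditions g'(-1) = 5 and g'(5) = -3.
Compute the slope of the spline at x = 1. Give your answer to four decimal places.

-2.0333

Write M_i for g''(x_i). With h_i = 2, 2, 2 and divided differences Δ_i = -3, 2, -7/2, the continuity of g' gives the tridiagonal system
  2·M_0 + 8·M_1 + 2·M_2 = 6(Δ_1 - Δ_0) = 30
  2·M_1 + 8·M_2 + 2·M_3 = 6(Δ_2 - Δ_1) = -33
Clamped end conditions give two more equations: 2h_0·M_0 + h_0·M_1 = 6(Δ_0 - g'(-1)) = -48 and h_2·M_2 + 2h_2·M_3 = 6(g'(5) - Δ_2) = 3.
Hence M_0 = -509/30, M_1 = 149/15, M_2 = -233/30, M_3 = 139/30.
On [1, 3], g'(x) = b_1 + 2c_1·(x - 1) + 3d_1·(x - 1)² with b_1 = Δ_1 - h_1(2M_1 + M_2)/6 = -61/30, c_1 = M_1/2 = 149/30, d_1 = (M_2 - M_1)/(6h_1) = -59/40. So g'(1) = -61/30.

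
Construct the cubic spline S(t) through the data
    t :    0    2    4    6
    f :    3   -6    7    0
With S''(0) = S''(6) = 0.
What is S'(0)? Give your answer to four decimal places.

Let M_i = S''(x_i). Step sizes h_i = 2, 2, 2; slopes of the chords Δ_i = (y_(i+1) - y_i)/h_i = -9/2, 13/2, -7/2.
  2·M_0 + 8·M_1 + 2·M_2 = 6(Δ_1 - Δ_0) = 66
  2·M_1 + 8·M_2 + 2·M_3 = 6(Δ_2 - Δ_1) = -60
Natural end conditions: M_0 = M_3 = 0.
Hence M_0 = 0, M_1 = 54/5, M_2 = -51/5, M_3 = 0.
On [0, 2], S'(t) = b_0 + 2c_0·t + 3d_0·t² with b_0 = Δ_0 - h_0(2M_0 + M_1)/6 = -81/10, c_0 = M_0/2 = 0, d_0 = (M_1 - M_0)/(6h_0) = 9/10. So S'(0) = -81/10.

-8.1000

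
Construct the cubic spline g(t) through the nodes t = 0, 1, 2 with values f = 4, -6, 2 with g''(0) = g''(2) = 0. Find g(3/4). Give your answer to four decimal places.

-4.9766

Write M_i for g''(x_i). With h_i = 1, 1 and divided differences Δ_i = -10, 8, the continuity of g' gives the tridiagonal system
  1·M_0 + 4·M_1 + 1·M_2 = 6(Δ_1 - Δ_0) = 108
Natural end conditions: M_0 = M_2 = 0.
Solving: M_0 = 0, M_1 = 27, M_2 = 0.
On [0, 1], g(t) = 4 - 29/2·t + 0·t² + 9/2·t³.
With t = 3/4: g(3/4) = -637/128.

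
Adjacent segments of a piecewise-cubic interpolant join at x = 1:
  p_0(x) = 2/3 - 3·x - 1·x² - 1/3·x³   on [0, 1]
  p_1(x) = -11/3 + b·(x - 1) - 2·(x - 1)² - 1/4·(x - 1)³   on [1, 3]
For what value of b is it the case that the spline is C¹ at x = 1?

p_0'(x) = -3 - 2·x - 1·x², so p_0'(1) = -6. On the right, p_1'(1) = b, so b = -6.

-6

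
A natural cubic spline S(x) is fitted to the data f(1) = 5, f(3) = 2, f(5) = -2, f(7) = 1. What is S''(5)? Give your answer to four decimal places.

2.9000

Write m_i for S''(x_i). With h_i = 2, 2, 2 and divided differences Δ_i = -3/2, -2, 3/2, the continuity of S' gives the tridiagonal system
  2·m_0 + 8·m_1 + 2·m_2 = 6(Δ_1 - Δ_0) = -3
  2·m_1 + 8·m_2 + 2·m_3 = 6(Δ_2 - Δ_1) = 21
Natural end conditions: m_0 = m_3 = 0.
Hence m_0 = 0, m_1 = -11/10, m_2 = 29/10, m_3 = 0.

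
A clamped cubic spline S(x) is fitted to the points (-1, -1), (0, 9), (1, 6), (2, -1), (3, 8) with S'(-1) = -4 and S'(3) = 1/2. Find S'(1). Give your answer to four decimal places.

-10.7500

Let σ_i = S''(x_i). Step sizes h_i = 1, 1, 1, 1; slopes of the chords Δ_i = (y_(i+1) - y_i)/h_i = 10, -3, -7, 9.
  1·σ_0 + 4·σ_1 + 1·σ_2 = 6(Δ_1 - Δ_0) = -78
  1·σ_1 + 4·σ_2 + 1·σ_3 = 6(Δ_2 - Δ_1) = -24
  1·σ_2 + 4·σ_3 + 1·σ_4 = 6(Δ_3 - Δ_2) = 96
Clamped end conditions give two more equations: 2h_0·σ_0 + h_0·σ_1 = 6(Δ_0 - S'(-1)) = 84 and h_3·σ_3 + 2h_3·σ_4 = 6(S'(3) - Δ_3) = -51.
Hence σ_0 = 465/8, σ_1 = -129/4, σ_2 = -57/8, σ_3 = 147/4, σ_4 = -351/8.
On [1, 2], S'(x) = b_2 + 2c_2·(x - 1) + 3d_2·(x - 1)² with b_2 = Δ_2 - h_2(2σ_2 + σ_3)/6 = -43/4, c_2 = σ_2/2 = -57/16, d_2 = (σ_3 - σ_2)/(6h_2) = 117/16. So S'(1) = -43/4.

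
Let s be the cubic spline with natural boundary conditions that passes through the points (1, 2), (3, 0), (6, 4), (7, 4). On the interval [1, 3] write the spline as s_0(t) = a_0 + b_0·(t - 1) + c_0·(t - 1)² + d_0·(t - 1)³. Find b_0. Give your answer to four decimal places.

-1.6385

Write m_i for s''(x_i). With h_i = 2, 3, 1 and divided differences Δ_i = -1, 4/3, 0, the continuity of s' gives the tridiagonal system
  2·m_0 + 10·m_1 + 3·m_2 = 6(Δ_1 - Δ_0) = 14
  3·m_1 + 8·m_2 + 1·m_3 = 6(Δ_2 - Δ_1) = -8
Natural end conditions: m_0 = m_3 = 0.
Solving the tridiagonal system: m_0 = 0, m_1 = 136/71, m_2 = -122/71, m_3 = 0.
On [1, 3], with s_0(t) = a_0 + b_0·(t - 1) + c_0·(t - 1)² + d_0·(t - 1)³: c_0 = m_0/2 = 0, d_0 = (m_1 - m_0)/(6h_0) = 34/213, b_0 = Δ_0 - h_0(2m_0 + m_1)/6 = -349/213.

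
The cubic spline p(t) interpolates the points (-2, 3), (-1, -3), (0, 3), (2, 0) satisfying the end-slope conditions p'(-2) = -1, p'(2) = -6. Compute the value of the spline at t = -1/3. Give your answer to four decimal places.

Let M_i = p''(x_i). Step sizes h_i = 1, 1, 2; slopes of the chords Δ_i = (y_(i+1) - y_i)/h_i = -6, 6, -3/2.
  1·M_0 + 4·M_1 + 1·M_2 = 6(Δ_1 - Δ_0) = 72
  1·M_1 + 6·M_2 + 2·M_3 = 6(Δ_2 - Δ_1) = -45
Clamped end conditions give two more equations: 2h_0·M_0 + h_0·M_1 = 6(Δ_0 - p'(-2)) = -30 and h_2·M_2 + 2h_2·M_3 = 6(p'(2) - Δ_2) = -27.
Solving the tridiagonal system: M_0 = -641/22, M_1 = 311/11, M_2 = -263/22, M_3 = -17/22.
On [-1, 0], p(t) = -3 - 63/44·(t + 1) + 311/22·(t + 1)² - 295/44·(t + 1)³.
With (t + 1) = 2/3: p(-1/3) = 203/594.

0.3418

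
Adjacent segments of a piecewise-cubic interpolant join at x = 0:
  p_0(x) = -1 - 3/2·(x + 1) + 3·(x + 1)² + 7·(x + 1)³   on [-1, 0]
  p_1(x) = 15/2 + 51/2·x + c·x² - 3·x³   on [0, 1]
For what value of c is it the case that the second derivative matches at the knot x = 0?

p_0''(x) = 6 + 42·(x + 1), so p_0''(0) = 48. On the right, p_1''(0) = 2c, so c = 24.

24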